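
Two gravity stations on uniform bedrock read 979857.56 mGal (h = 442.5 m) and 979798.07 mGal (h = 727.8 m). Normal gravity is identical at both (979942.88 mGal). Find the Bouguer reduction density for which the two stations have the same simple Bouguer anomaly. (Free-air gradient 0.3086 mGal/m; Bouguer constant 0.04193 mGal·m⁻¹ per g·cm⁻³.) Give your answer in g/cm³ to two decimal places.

Δg_obs = 979798.07 − 979857.56 = -59.49 mGal over Δh = 727.8 − 442.5 = 285.3 m
Equal Bouguer anomalies ⇒ Δg_obs + (0.3086 − 0.04193ρ)·Δh = 0
0.3086 − 0.04193ρ = −Δg_obs/Δh = 0.20852
ρ = (0.3086 − 0.20852) / 0.04193 = 2.39 g/cm³

2.39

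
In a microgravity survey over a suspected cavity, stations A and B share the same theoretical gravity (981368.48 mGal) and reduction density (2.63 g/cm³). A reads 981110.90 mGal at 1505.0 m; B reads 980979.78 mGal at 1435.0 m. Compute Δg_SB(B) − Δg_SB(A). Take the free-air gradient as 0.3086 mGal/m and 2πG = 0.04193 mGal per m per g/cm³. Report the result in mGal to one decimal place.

Δg_SB(A) = 981110.90 − 981368.48 + 0.3086×1505.0 − 0.04193×2.63×1505.0 = 40.90 mGal
Δg_SB(B) = 980979.78 − 981368.48 + 0.3086×1435.0 − 0.04193×2.63×1435.0 = -104.10 mGal
Difference = -104.10 − (40.90) = -145.00 mGal

-145.0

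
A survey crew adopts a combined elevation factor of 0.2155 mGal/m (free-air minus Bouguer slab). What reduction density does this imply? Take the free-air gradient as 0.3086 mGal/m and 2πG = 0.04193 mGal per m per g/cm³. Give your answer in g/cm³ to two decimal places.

0.2155 = 0.3086 − 0.04193 × ρ
ρ = (0.3086 − 0.2155) / 0.04193 = 2.22 g/cm³

2.22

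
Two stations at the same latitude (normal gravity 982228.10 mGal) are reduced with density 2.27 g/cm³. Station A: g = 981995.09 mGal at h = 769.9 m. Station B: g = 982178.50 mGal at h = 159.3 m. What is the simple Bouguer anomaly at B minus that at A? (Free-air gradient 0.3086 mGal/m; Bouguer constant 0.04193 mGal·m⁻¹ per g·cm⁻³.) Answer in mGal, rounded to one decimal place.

53.1

Δg_SB(A) = 981995.09 − 982228.10 + 0.3086×769.9 − 0.04193×2.27×769.9 = -68.70 mGal
Δg_SB(B) = 982178.50 − 982228.10 + 0.3086×159.3 − 0.04193×2.27×159.3 = -15.60 mGal
Difference = -15.60 − (-68.70) = 53.10 mGal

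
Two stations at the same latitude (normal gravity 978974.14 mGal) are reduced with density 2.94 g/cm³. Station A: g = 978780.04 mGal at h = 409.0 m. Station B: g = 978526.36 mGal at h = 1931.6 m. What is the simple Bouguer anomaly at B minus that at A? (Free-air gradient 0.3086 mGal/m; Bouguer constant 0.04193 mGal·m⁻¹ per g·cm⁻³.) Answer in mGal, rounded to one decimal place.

28.5

Δg_SB(A) = 978780.04 − 978974.14 + 0.3086×409.0 − 0.04193×2.94×409.0 = -118.30 mGal
Δg_SB(B) = 978526.36 − 978974.14 + 0.3086×1931.6 − 0.04193×2.94×1931.6 = -89.80 mGal
Difference = -89.80 − (-118.30) = 28.50 mGal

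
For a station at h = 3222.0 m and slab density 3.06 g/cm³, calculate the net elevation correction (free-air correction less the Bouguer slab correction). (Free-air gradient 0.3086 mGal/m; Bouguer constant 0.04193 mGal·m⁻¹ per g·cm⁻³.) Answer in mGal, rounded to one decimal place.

Combined gradient = 0.3086 − 0.04193 × 3.06 = 0.1802942 mGal/m
Combined elevation correction = 0.1802942 × 3222.0 = 580.9 mGal

580.9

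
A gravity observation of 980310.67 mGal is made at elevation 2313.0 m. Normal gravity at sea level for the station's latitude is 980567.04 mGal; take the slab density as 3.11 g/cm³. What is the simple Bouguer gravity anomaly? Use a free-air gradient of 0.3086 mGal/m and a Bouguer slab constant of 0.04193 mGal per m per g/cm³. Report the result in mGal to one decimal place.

Free-air correction = 0.3086 × 2313.0 = 713.79 mGal
Free-air anomaly = 980310.67 − 980567.04 + (713.79) = 457.42 mGal
Bouguer slab correction = 0.04193 × 3.11 × 2313.0 = 301.62 mGal
Simple Bouguer anomaly = 457.42 − (301.62) = 155.80 mGal

155.8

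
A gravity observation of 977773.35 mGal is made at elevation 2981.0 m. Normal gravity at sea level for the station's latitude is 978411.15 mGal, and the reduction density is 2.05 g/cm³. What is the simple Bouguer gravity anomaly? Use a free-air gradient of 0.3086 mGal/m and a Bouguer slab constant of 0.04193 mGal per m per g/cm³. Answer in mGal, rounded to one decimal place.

25.9

Free-air correction = 0.3086 × 2981.0 = 919.94 mGal
Free-air anomaly = 977773.35 − 978411.15 + (919.94) = 282.14 mGal
Bouguer slab correction = 0.04193 × 2.05 × 2981.0 = 256.24 mGal
Simple Bouguer anomaly = 282.14 − (256.24) = 25.90 mGal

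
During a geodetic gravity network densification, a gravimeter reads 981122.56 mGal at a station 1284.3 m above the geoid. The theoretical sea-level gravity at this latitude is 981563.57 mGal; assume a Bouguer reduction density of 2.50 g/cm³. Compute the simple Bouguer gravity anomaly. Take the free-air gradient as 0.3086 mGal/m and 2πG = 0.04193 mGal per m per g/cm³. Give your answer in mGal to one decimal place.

Free-air correction = 0.3086 × 1284.3 = 396.33 mGal
Free-air anomaly = 981122.56 − 981563.57 + (396.33) = -44.68 mGal
Bouguer slab correction = 0.04193 × 2.50 × 1284.3 = 134.63 mGal
Simple Bouguer anomaly = -44.68 − (134.63) = -179.31 mGal

-179.3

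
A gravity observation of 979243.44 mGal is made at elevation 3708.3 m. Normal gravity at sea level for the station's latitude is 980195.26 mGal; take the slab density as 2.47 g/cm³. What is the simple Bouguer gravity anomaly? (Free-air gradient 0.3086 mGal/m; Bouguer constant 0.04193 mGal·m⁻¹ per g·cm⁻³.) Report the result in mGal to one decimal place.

-191.5

Free-air correction = 0.3086 × 3708.3 = 1144.38 mGal
Free-air anomaly = 979243.44 − 980195.26 + (1144.38) = 192.56 mGal
Bouguer slab correction = 0.04193 × 2.47 × 3708.3 = 384.06 mGal
Simple Bouguer anomaly = 192.56 − (384.06) = -191.50 mGal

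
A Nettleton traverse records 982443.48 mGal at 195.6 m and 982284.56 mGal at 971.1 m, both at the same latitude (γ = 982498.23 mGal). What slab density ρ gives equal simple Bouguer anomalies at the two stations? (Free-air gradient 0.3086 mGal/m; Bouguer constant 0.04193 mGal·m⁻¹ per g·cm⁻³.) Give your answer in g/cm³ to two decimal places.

2.47

Δg_obs = 982284.56 − 982443.48 = -158.92 mGal over Δh = 971.1 − 195.6 = 775.5 m
Equal Bouguer anomalies ⇒ Δg_obs + (0.3086 − 0.04193ρ)·Δh = 0
0.3086 − 0.04193ρ = −Δg_obs/Δh = 0.20493
ρ = (0.3086 − 0.20493) / 0.04193 = 2.47 g/cm³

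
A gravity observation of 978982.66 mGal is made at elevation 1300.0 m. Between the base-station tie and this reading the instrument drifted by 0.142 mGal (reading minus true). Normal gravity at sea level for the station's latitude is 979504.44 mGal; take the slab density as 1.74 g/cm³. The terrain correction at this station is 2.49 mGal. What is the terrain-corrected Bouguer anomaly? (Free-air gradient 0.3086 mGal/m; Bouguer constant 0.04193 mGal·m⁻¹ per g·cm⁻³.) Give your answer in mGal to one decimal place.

Drift-corrected reading = 978982.66 − (0.142) = 978982.518 mGal
Free-air correction = 0.3086 × 1300.0 = 401.18 mGal
Free-air anomaly = 978982.518 − 979504.44 + (401.18) = -120.742 mGal
Bouguer slab correction = 0.04193 × 1.74 × 1300.0 = 94.85 mGal
Simple Bouguer anomaly = -120.742 − (94.85) = -215.592 mGal
Complete Bouguer anomaly = -215.592 + 2.49 = -213.102 mGal

-213.1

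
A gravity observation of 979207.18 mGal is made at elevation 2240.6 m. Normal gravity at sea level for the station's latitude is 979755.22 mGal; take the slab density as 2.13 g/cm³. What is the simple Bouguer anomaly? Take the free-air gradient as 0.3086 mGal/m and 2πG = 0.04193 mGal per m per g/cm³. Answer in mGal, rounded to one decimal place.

Free-air correction = 0.3086 × 2240.6 = 691.45 mGal
Free-air anomaly = 979207.18 − 979755.22 + (691.45) = 143.41 mGal
Bouguer slab correction = 0.04193 × 2.13 × 2240.6 = 200.11 mGal
Simple Bouguer anomaly = 143.41 − (200.11) = -56.70 mGal

-56.7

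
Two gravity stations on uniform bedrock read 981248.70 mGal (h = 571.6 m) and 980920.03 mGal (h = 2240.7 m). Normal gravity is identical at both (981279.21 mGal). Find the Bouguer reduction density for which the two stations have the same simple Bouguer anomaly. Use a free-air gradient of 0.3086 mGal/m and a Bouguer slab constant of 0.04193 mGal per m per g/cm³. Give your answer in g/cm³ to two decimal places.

Δg_obs = 980920.03 − 981248.70 = -328.67 mGal over Δh = 2240.7 − 571.6 = 1669.1 m
Equal Bouguer anomalies ⇒ Δg_obs + (0.3086 − 0.04193ρ)·Δh = 0
0.3086 − 0.04193ρ = −Δg_obs/Δh = 0.19691
ρ = (0.3086 − 0.19691) / 0.04193 = 2.66 g/cm³

2.66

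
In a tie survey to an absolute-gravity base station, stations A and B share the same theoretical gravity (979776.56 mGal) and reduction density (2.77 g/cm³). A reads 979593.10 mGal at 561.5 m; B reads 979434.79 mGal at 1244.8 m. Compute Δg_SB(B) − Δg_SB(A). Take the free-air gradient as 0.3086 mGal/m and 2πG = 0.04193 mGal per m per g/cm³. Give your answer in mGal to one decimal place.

-26.8

Δg_SB(A) = 979593.10 − 979776.56 + 0.3086×561.5 − 0.04193×2.77×561.5 = -75.40 mGal
Δg_SB(B) = 979434.79 − 979776.56 + 0.3086×1244.8 − 0.04193×2.77×1244.8 = -102.20 mGal
Difference = -102.20 − (-75.40) = -26.80 mGal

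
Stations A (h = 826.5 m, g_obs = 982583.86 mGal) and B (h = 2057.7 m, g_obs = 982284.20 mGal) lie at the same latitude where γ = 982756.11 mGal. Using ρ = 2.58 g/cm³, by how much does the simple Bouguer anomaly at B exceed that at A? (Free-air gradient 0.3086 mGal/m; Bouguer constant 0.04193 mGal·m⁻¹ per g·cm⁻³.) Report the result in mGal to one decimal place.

-52.9

Δg_SB(A) = 982583.86 − 982756.11 + 0.3086×826.5 − 0.04193×2.58×826.5 = -6.60 mGal
Δg_SB(B) = 982284.20 − 982756.11 + 0.3086×2057.7 − 0.04193×2.58×2057.7 = -59.50 mGal
Difference = -59.50 − (-6.60) = -52.90 mGal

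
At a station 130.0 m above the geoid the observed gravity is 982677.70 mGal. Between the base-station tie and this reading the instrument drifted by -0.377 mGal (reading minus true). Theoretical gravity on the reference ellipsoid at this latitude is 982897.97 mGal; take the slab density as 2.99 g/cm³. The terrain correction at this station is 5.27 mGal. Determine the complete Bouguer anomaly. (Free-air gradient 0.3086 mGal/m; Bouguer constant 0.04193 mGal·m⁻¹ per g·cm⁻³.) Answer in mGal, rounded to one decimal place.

-190.8

Drift-corrected reading = 982677.70 − (-0.377) = 982678.077 mGal
Free-air correction = 0.3086 × 130.0 = 40.12 mGal
Free-air anomaly = 982678.077 − 982897.97 + (40.12) = -179.773 mGal
Bouguer slab correction = 0.04193 × 2.99 × 130.0 = 16.30 mGal
Simple Bouguer anomaly = -179.773 − (16.30) = -196.073 mGal
Complete Bouguer anomaly = -196.073 + 5.27 = -190.803 mGal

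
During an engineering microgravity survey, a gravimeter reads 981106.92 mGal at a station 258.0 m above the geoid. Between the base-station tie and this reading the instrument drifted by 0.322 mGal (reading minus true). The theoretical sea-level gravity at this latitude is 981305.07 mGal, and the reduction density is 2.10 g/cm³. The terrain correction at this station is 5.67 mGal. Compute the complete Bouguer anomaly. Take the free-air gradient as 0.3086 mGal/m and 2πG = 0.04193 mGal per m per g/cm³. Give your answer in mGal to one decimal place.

Drift-corrected reading = 981106.92 − (0.322) = 981106.598 mGal
Free-air correction = 0.3086 × 258.0 = 79.62 mGal
Free-air anomaly = 981106.598 − 981305.07 + (79.62) = -118.852 mGal
Bouguer slab correction = 0.04193 × 2.10 × 258.0 = 22.72 mGal
Simple Bouguer anomaly = -118.852 − (22.72) = -141.572 mGal
Complete Bouguer anomaly = -141.572 + 5.67 = -135.902 mGal

-135.9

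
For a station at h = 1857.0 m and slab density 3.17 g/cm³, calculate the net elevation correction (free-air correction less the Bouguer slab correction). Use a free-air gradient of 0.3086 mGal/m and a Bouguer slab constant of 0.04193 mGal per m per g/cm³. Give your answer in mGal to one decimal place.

326.2

Combined gradient = 0.3086 − 0.04193 × 3.17 = 0.1756819 mGal/m
Combined elevation correction = 0.1756819 × 1857.0 = 326.2 mGal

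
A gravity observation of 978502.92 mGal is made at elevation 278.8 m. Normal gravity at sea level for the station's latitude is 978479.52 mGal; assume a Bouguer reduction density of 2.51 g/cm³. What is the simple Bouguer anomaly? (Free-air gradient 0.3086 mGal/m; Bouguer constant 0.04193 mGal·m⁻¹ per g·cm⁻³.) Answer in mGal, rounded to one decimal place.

Free-air correction = 0.3086 × 278.8 = 86.04 mGal
Free-air anomaly = 978502.92 − 978479.52 + (86.04) = 109.44 mGal
Bouguer slab correction = 0.04193 × 2.51 × 278.8 = 29.34 mGal
Simple Bouguer anomaly = 109.44 − (29.34) = 80.10 mGal

80.1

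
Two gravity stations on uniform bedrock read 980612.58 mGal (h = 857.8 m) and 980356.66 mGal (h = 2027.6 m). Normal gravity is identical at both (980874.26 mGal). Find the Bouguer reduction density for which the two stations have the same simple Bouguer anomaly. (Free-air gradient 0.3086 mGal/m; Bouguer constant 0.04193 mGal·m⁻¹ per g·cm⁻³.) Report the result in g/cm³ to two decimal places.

2.14

Δg_obs = 980356.66 − 980612.58 = -255.92 mGal over Δh = 2027.6 − 857.8 = 1169.8 m
Equal Bouguer anomalies ⇒ Δg_obs + (0.3086 − 0.04193ρ)·Δh = 0
0.3086 − 0.04193ρ = −Δg_obs/Δh = 0.21877
ρ = (0.3086 − 0.21877) / 0.04193 = 2.14 g/cm³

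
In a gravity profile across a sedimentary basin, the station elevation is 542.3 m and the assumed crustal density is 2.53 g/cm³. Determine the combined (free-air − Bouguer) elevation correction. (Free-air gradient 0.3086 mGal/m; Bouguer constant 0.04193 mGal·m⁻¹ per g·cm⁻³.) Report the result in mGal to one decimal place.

Combined gradient = 0.3086 − 0.04193 × 2.53 = 0.2025171 mGal/m
Combined elevation correction = 0.2025171 × 542.3 = 109.8 mGal

109.8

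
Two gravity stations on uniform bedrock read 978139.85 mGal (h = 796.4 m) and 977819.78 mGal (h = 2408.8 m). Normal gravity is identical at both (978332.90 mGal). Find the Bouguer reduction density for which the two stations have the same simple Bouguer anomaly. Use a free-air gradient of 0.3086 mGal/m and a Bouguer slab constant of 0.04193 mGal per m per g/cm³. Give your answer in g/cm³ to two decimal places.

2.63

Δg_obs = 977819.78 − 978139.85 = -320.07 mGal over Δh = 2408.8 − 796.4 = 1612.4 m
Equal Bouguer anomalies ⇒ Δg_obs + (0.3086 − 0.04193ρ)·Δh = 0
0.3086 − 0.04193ρ = −Δg_obs/Δh = 0.19851
ρ = (0.3086 − 0.19851) / 0.04193 = 2.63 g/cm³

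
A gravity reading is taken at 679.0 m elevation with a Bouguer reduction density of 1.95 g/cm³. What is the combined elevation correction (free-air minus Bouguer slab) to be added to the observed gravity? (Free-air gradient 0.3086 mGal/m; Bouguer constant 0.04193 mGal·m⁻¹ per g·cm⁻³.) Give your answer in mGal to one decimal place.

154.0

Combined gradient = 0.3086 − 0.04193 × 1.95 = 0.2268365 mGal/m
Combined elevation correction = 0.2268365 × 679.0 = 154.0 mGal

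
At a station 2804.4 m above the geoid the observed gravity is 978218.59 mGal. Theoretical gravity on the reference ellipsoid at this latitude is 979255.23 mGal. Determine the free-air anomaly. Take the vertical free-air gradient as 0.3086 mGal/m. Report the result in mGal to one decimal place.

-171.2

Free-air correction = 0.3086 × 2804.4 = 865.44 mGal
Free-air anomaly = 978218.59 − 979255.23 + (865.44) = -171.20 mGal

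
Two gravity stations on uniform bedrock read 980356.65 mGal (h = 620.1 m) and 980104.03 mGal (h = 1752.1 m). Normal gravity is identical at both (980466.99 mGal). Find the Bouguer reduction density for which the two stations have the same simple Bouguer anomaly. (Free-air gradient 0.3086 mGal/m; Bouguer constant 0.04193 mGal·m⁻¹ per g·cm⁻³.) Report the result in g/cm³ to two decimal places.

2.04

Δg_obs = 980104.03 − 980356.65 = -252.62 mGal over Δh = 1752.1 − 620.1 = 1132.0 m
Equal Bouguer anomalies ⇒ Δg_obs + (0.3086 − 0.04193ρ)·Δh = 0
0.3086 − 0.04193ρ = −Δg_obs/Δh = 0.22316
ρ = (0.3086 − 0.22316) / 0.04193 = 2.04 g/cm³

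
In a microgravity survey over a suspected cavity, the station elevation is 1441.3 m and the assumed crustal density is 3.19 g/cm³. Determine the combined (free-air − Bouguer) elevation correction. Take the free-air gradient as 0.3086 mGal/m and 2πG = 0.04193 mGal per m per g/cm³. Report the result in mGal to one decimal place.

252.0

Combined gradient = 0.3086 − 0.04193 × 3.19 = 0.1748433 mGal/m
Combined elevation correction = 0.1748433 × 1441.3 = 252.0 mGal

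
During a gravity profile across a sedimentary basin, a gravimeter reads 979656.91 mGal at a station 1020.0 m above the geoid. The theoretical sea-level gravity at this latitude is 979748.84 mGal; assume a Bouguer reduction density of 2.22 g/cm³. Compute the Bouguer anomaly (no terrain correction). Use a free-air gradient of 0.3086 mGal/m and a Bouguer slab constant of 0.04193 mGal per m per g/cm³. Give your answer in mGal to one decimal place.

Free-air correction = 0.3086 × 1020.0 = 314.77 mGal
Free-air anomaly = 979656.91 − 979748.84 + (314.77) = 222.84 mGal
Bouguer slab correction = 0.04193 × 2.22 × 1020.0 = 94.95 mGal
Simple Bouguer anomaly = 222.84 − (94.95) = 127.89 mGal

127.9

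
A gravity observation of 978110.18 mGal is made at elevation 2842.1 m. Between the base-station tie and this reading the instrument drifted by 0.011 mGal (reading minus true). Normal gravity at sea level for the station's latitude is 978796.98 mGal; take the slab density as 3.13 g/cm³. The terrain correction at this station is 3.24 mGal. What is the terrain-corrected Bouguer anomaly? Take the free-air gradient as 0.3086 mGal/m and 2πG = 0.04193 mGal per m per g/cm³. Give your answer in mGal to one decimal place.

Drift-corrected reading = 978110.18 − (0.011) = 978110.169 mGal
Free-air correction = 0.3086 × 2842.1 = 877.07 mGal
Free-air anomaly = 978110.169 − 978796.98 + (877.07) = 190.259 mGal
Bouguer slab correction = 0.04193 × 3.13 × 2842.1 = 373.00 mGal
Simple Bouguer anomaly = 190.259 − (373.00) = -182.741 mGal
Complete Bouguer anomaly = -182.741 + 3.24 = -179.501 mGal

-179.5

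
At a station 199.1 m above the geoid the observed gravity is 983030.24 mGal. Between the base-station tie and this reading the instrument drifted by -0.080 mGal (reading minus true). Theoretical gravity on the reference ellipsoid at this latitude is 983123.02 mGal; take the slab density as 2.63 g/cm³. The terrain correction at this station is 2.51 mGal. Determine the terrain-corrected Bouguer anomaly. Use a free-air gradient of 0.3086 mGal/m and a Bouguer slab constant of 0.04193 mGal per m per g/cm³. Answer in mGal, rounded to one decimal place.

-50.7

Drift-corrected reading = 983030.24 − (-0.080) = 983030.320 mGal
Free-air correction = 0.3086 × 199.1 = 61.44 mGal
Free-air anomaly = 983030.320 − 983123.02 + (61.44) = -31.260 mGal
Bouguer slab correction = 0.04193 × 2.63 × 199.1 = 21.96 mGal
Simple Bouguer anomaly = -31.260 − (21.96) = -53.220 mGal
Complete Bouguer anomaly = -53.220 + 2.51 = -50.710 mGal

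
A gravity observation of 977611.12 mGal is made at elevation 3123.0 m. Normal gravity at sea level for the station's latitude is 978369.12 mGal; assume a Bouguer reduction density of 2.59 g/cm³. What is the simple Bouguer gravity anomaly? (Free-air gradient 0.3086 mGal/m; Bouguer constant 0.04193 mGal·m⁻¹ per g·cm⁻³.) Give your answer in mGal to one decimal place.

Free-air correction = 0.3086 × 3123.0 = 963.76 mGal
Free-air anomaly = 977611.12 − 978369.12 + (963.76) = 205.76 mGal
Bouguer slab correction = 0.04193 × 2.59 × 3123.0 = 339.15 mGal
Simple Bouguer anomaly = 205.76 − (339.15) = -133.39 mGal

-133.4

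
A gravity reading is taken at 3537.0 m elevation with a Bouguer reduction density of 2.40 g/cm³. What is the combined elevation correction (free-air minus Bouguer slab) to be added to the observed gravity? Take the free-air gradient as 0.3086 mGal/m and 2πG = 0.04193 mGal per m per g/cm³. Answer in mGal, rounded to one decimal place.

735.6

Combined gradient = 0.3086 − 0.04193 × 2.40 = 0.2079680 mGal/m
Combined elevation correction = 0.2079680 × 3537.0 = 735.6 mGal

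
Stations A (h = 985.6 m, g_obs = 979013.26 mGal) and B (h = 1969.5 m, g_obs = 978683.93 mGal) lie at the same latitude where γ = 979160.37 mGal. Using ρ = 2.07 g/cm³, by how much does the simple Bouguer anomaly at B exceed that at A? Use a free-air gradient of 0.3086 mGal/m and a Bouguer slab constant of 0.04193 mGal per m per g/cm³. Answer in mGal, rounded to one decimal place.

-111.1

Δg_SB(A) = 979013.26 − 979160.37 + 0.3086×985.6 − 0.04193×2.07×985.6 = 71.50 mGal
Δg_SB(B) = 978683.93 − 979160.37 + 0.3086×1969.5 − 0.04193×2.07×1969.5 = -39.60 mGal
Difference = -39.60 − (71.50) = -111.10 mGal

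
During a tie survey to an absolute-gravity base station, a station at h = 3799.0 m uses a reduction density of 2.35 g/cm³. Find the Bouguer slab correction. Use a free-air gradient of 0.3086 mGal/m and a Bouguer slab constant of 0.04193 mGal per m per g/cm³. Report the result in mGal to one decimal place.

Bouguer slab correction = 0.04193 × 2.35 × 3799.0 = 374.3 mGal

374.3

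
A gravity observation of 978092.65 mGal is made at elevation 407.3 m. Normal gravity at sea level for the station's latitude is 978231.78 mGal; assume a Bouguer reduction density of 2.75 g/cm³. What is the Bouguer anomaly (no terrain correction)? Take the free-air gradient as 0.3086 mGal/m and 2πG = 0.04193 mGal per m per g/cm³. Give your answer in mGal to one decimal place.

-60.4

Free-air correction = 0.3086 × 407.3 = 125.69 mGal
Free-air anomaly = 978092.65 − 978231.78 + (125.69) = -13.44 mGal
Bouguer slab correction = 0.04193 × 2.75 × 407.3 = 46.96 mGal
Simple Bouguer anomaly = -13.44 − (46.96) = -60.40 mGal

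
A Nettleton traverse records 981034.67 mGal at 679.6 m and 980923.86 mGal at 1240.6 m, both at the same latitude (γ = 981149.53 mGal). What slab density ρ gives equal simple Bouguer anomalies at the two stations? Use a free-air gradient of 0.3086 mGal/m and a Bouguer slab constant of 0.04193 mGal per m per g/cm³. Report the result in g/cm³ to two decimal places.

Δg_obs = 980923.86 − 981034.67 = -110.81 mGal over Δh = 1240.6 − 679.6 = 561.0 m
Equal Bouguer anomalies ⇒ Δg_obs + (0.3086 − 0.04193ρ)·Δh = 0
0.3086 − 0.04193ρ = −Δg_obs/Δh = 0.19752
ρ = (0.3086 − 0.19752) / 0.04193 = 2.65 g/cm³

2.65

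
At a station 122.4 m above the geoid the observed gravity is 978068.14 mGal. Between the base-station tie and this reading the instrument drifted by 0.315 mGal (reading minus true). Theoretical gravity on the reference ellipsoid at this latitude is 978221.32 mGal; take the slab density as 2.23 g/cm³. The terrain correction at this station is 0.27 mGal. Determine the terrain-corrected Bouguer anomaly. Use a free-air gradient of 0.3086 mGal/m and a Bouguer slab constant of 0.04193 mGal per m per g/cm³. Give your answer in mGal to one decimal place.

-126.9

Drift-corrected reading = 978068.14 − (0.315) = 978067.825 mGal
Free-air correction = 0.3086 × 122.4 = 37.77 mGal
Free-air anomaly = 978067.825 − 978221.32 + (37.77) = -115.725 mGal
Bouguer slab correction = 0.04193 × 2.23 × 122.4 = 11.44 mGal
Simple Bouguer anomaly = -115.725 − (11.44) = -127.165 mGal
Complete Bouguer anomaly = -127.165 + 0.27 = -126.895 mGal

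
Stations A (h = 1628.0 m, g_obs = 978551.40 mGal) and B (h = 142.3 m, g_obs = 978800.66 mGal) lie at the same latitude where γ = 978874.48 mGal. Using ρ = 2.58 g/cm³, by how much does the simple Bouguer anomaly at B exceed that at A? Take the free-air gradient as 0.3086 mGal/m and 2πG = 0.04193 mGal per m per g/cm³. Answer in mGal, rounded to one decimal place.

Δg_SB(A) = 978551.40 − 978874.48 + 0.3086×1628.0 − 0.04193×2.58×1628.0 = 3.20 mGal
Δg_SB(B) = 978800.66 − 978874.48 + 0.3086×142.3 − 0.04193×2.58×142.3 = -45.30 mGal
Difference = -45.30 − (3.20) = -48.50 mGal

-48.5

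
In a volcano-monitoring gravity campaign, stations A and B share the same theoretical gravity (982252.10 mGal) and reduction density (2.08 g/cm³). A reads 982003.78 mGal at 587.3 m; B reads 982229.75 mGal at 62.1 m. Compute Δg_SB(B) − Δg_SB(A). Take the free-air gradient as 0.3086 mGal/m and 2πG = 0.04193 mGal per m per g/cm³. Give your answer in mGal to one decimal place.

Δg_SB(A) = 982003.78 − 982252.10 + 0.3086×587.3 − 0.04193×2.08×587.3 = -118.30 mGal
Δg_SB(B) = 982229.75 − 982252.10 + 0.3086×62.1 − 0.04193×2.08×62.1 = -8.60 mGal
Difference = -8.60 − (-118.30) = 109.70 mGal

109.7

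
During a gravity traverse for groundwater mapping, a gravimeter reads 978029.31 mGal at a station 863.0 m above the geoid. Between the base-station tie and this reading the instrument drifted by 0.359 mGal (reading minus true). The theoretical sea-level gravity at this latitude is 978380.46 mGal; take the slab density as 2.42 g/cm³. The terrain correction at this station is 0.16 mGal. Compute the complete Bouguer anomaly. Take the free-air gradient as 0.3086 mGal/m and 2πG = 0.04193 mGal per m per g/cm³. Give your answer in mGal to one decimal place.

Drift-corrected reading = 978029.31 − (0.359) = 978028.951 mGal
Free-air correction = 0.3086 × 863.0 = 266.32 mGal
Free-air anomaly = 978028.951 − 978380.46 + (266.32) = -85.189 mGal
Bouguer slab correction = 0.04193 × 2.42 × 863.0 = 87.57 mGal
Simple Bouguer anomaly = -85.189 − (87.57) = -172.759 mGal
Complete Bouguer anomaly = -172.759 + 0.16 = -172.599 mGal

-172.6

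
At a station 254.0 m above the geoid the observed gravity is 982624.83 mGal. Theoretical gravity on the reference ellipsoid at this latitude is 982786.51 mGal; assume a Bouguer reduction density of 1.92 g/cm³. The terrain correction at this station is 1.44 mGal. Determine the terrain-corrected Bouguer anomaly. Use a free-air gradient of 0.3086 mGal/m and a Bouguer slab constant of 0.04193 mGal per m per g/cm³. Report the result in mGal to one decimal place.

-102.3

Free-air correction = 0.3086 × 254.0 = 78.38 mGal
Free-air anomaly = 982624.83 − 982786.51 + (78.38) = -83.30 mGal
Bouguer slab correction = 0.04193 × 1.92 × 254.0 = 20.45 mGal
Simple Bouguer anomaly = -83.30 − (20.45) = -103.75 mGal
Complete Bouguer anomaly = -103.75 + 1.44 = -102.31 mGal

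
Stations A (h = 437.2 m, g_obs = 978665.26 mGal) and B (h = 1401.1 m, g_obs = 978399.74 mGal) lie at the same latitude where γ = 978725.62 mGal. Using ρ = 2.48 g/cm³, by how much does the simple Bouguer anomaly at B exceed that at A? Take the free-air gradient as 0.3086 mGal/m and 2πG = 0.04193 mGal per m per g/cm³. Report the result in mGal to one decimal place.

-68.3

Δg_SB(A) = 978665.26 − 978725.62 + 0.3086×437.2 − 0.04193×2.48×437.2 = 29.10 mGal
Δg_SB(B) = 978399.74 − 978725.62 + 0.3086×1401.1 − 0.04193×2.48×1401.1 = -39.20 mGal
Difference = -39.20 − (29.10) = -68.30 mGal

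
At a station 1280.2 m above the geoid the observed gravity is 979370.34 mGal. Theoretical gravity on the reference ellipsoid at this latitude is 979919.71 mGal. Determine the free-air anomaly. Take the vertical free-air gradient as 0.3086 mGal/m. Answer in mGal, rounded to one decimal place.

Free-air correction = 0.3086 × 1280.2 = 395.07 mGal
Free-air anomaly = 979370.34 − 979919.71 + (395.07) = -154.30 mGal

-154.3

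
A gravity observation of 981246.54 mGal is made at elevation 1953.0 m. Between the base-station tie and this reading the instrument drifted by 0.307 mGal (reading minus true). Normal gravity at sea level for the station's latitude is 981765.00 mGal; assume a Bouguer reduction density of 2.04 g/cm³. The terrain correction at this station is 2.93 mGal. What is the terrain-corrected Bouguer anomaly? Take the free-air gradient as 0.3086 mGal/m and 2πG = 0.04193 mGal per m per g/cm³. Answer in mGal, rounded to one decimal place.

Drift-corrected reading = 981246.54 − (0.307) = 981246.233 mGal
Free-air correction = 0.3086 × 1953.0 = 602.70 mGal
Free-air anomaly = 981246.233 − 981765.00 + (602.70) = 83.933 mGal
Bouguer slab correction = 0.04193 × 2.04 × 1953.0 = 167.05 mGal
Simple Bouguer anomaly = 83.933 − (167.05) = -83.117 mGal
Complete Bouguer anomaly = -83.117 + 2.93 = -80.187 mGal

-80.2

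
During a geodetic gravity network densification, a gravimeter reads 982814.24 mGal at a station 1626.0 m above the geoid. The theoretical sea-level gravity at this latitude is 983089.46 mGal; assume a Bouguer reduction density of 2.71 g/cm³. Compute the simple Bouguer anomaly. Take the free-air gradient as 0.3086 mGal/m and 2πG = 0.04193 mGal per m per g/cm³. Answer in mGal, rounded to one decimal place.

Free-air correction = 0.3086 × 1626.0 = 501.78 mGal
Free-air anomaly = 982814.24 − 983089.46 + (501.78) = 226.56 mGal
Bouguer slab correction = 0.04193 × 2.71 × 1626.0 = 184.76 mGal
Simple Bouguer anomaly = 226.56 − (184.76) = 41.80 mGal

41.8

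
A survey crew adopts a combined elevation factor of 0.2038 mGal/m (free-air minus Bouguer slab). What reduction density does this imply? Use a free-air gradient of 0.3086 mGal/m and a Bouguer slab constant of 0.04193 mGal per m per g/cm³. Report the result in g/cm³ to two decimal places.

2.50

0.2038 = 0.3086 − 0.04193 × ρ
ρ = (0.3086 − 0.2038) / 0.04193 = 2.50 g/cm³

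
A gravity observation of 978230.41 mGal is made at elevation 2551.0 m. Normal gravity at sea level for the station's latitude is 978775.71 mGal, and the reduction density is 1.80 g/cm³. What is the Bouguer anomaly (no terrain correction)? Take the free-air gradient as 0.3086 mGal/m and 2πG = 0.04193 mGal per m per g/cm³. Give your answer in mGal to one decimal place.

Free-air correction = 0.3086 × 2551.0 = 787.24 mGal
Free-air anomaly = 978230.41 − 978775.71 + (787.24) = 241.94 mGal
Bouguer slab correction = 0.04193 × 1.80 × 2551.0 = 192.53 mGal
Simple Bouguer anomaly = 241.94 − (192.53) = 49.41 mGal

49.4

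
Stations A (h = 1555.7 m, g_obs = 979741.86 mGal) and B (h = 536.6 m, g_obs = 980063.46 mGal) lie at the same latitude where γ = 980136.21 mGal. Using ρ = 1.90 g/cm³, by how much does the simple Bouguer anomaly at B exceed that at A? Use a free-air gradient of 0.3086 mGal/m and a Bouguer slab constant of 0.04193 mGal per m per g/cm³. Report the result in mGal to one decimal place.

Δg_SB(A) = 979741.86 − 980136.21 + 0.3086×1555.7 − 0.04193×1.90×1555.7 = -38.20 mGal
Δg_SB(B) = 980063.46 − 980136.21 + 0.3086×536.6 − 0.04193×1.90×536.6 = 50.10 mGal
Difference = 50.10 − (-38.20) = 88.30 mGal

88.3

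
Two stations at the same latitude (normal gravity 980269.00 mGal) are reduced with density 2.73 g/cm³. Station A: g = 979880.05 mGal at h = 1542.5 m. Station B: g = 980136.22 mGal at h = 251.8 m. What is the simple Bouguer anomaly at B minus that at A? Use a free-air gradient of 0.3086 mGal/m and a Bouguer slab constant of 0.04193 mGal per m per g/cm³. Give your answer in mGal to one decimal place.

5.6

Δg_SB(A) = 979880.05 − 980269.00 + 0.3086×1542.5 − 0.04193×2.73×1542.5 = -89.50 mGal
Δg_SB(B) = 980136.22 − 980269.00 + 0.3086×251.8 − 0.04193×2.73×251.8 = -83.90 mGal
Difference = -83.90 − (-89.50) = 5.60 mGal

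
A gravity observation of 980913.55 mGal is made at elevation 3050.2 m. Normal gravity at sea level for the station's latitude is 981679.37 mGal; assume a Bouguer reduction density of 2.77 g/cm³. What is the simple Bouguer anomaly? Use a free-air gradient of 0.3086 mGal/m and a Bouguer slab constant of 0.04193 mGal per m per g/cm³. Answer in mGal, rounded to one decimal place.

-178.8

Free-air correction = 0.3086 × 3050.2 = 941.29 mGal
Free-air anomaly = 980913.55 − 981679.37 + (941.29) = 175.47 mGal
Bouguer slab correction = 0.04193 × 2.77 × 3050.2 = 354.27 mGal
Simple Bouguer anomaly = 175.47 − (354.27) = -178.80 mGal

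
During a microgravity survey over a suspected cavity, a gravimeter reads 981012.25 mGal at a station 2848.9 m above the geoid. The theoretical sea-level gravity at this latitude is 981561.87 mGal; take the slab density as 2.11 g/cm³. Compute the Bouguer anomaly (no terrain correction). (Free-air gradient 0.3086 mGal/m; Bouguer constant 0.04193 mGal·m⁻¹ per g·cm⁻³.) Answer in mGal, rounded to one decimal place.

77.5

Free-air correction = 0.3086 × 2848.9 = 879.17 mGal
Free-air anomaly = 981012.25 − 981561.87 + (879.17) = 329.55 mGal
Bouguer slab correction = 0.04193 × 2.11 × 2848.9 = 252.05 mGal
Simple Bouguer anomaly = 329.55 − (252.05) = 77.50 mGal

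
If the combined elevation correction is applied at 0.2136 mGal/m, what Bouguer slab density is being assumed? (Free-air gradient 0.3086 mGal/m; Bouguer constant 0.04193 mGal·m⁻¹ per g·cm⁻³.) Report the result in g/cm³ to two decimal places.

0.2136 = 0.3086 − 0.04193 × ρ
ρ = (0.3086 − 0.2136) / 0.04193 = 2.27 g/cm³

2.27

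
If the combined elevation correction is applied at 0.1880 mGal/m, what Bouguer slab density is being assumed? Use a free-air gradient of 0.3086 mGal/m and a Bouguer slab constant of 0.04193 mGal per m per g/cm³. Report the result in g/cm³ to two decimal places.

0.1880 = 0.3086 − 0.04193 × ρ
ρ = (0.3086 − 0.1880) / 0.04193 = 2.88 g/cm³

2.88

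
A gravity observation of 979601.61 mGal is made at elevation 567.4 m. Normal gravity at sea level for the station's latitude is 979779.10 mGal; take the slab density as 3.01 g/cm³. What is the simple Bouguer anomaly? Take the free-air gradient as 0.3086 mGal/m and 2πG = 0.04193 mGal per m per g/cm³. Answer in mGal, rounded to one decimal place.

-74.0

Free-air correction = 0.3086 × 567.4 = 175.10 mGal
Free-air anomaly = 979601.61 − 979779.10 + (175.10) = -2.39 mGal
Bouguer slab correction = 0.04193 × 3.01 × 567.4 = 71.61 mGal
Simple Bouguer anomaly = -2.39 − (71.61) = -74.00 mGal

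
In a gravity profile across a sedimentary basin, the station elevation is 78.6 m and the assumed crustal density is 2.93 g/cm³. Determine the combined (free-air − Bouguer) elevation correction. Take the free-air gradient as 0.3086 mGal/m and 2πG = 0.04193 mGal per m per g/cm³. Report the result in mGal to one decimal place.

Combined gradient = 0.3086 − 0.04193 × 2.93 = 0.1857451 mGal/m
Combined elevation correction = 0.1857451 × 78.6 = 14.6 mGal

14.6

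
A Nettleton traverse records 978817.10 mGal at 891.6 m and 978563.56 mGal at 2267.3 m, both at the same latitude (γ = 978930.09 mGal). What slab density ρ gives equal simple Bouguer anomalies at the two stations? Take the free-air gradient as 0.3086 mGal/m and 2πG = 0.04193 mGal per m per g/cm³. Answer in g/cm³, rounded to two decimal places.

2.96

Δg_obs = 978563.56 − 978817.10 = -253.54 mGal over Δh = 2267.3 − 891.6 = 1375.7 m
Equal Bouguer anomalies ⇒ Δg_obs + (0.3086 − 0.04193ρ)·Δh = 0
0.3086 − 0.04193ρ = −Δg_obs/Δh = 0.18430
ρ = (0.3086 − 0.18430) / 0.04193 = 2.96 g/cm³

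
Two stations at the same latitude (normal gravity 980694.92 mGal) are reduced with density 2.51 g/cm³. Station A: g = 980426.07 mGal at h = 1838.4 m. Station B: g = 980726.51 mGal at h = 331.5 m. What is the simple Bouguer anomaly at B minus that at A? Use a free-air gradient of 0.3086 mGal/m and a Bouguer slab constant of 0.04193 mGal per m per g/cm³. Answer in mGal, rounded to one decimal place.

Δg_SB(A) = 980426.07 − 980694.92 + 0.3086×1838.4 − 0.04193×2.51×1838.4 = 105.00 mGal
Δg_SB(B) = 980726.51 − 980694.92 + 0.3086×331.5 − 0.04193×2.51×331.5 = 99.00 mGal
Difference = 99.00 − (105.00) = -6.00 mGal

-6.0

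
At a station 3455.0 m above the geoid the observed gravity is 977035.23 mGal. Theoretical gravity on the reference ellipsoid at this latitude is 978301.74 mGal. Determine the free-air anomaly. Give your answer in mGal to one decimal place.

-200.3

Free-air correction = 0.3086 × 3455.0 = 1066.21 mGal
Free-air anomaly = 977035.23 − 978301.74 + (1066.21) = -200.30 mGal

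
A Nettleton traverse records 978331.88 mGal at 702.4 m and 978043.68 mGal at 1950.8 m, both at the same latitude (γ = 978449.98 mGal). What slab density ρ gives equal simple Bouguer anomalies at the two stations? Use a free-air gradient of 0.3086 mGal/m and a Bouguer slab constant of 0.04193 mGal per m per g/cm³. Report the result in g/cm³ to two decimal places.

1.85

Δg_obs = 978043.68 − 978331.88 = -288.20 mGal over Δh = 1950.8 − 702.4 = 1248.4 m
Equal Bouguer anomalies ⇒ Δg_obs + (0.3086 − 0.04193ρ)·Δh = 0
0.3086 − 0.04193ρ = −Δg_obs/Δh = 0.23086
ρ = (0.3086 − 0.23086) / 0.04193 = 1.85 g/cm³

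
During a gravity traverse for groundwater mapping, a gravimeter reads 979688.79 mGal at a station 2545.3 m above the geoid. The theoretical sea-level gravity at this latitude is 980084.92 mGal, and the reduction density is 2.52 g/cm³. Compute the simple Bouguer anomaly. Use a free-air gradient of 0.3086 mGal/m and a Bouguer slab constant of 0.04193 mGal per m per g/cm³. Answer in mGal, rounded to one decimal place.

Free-air correction = 0.3086 × 2545.3 = 785.48 mGal
Free-air anomaly = 979688.79 − 980084.92 + (785.48) = 389.35 mGal
Bouguer slab correction = 0.04193 × 2.52 × 2545.3 = 268.95 mGal
Simple Bouguer anomaly = 389.35 − (268.95) = 120.40 mGal

120.4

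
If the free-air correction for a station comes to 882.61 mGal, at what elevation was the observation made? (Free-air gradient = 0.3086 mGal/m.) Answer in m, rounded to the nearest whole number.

2860

h = 882.61 / 0.3086 = 2860.05 m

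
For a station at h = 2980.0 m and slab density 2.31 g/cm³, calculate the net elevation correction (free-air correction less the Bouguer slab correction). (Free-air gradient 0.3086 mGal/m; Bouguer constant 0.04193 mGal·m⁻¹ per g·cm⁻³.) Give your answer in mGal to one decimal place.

631.0

Combined gradient = 0.3086 − 0.04193 × 2.31 = 0.2117417 mGal/m
Combined elevation correction = 0.2117417 × 2980.0 = 631.0 mGal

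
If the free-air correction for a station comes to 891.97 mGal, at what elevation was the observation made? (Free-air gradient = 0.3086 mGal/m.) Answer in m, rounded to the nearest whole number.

h = 891.97 / 0.3086 = 2890.38 m

2890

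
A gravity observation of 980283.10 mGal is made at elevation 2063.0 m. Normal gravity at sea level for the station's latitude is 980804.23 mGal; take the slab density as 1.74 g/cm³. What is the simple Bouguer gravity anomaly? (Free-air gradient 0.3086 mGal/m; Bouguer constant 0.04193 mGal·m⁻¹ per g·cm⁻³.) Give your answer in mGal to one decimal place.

Free-air correction = 0.3086 × 2063.0 = 636.64 mGal
Free-air anomaly = 980283.10 − 980804.23 + (636.64) = 115.51 mGal
Bouguer slab correction = 0.04193 × 1.74 × 2063.0 = 150.51 mGal
Simple Bouguer anomaly = 115.51 − (150.51) = -35.00 mGal

-35.0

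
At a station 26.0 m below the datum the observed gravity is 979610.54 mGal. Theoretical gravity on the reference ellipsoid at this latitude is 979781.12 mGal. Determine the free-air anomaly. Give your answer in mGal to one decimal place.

-178.6

Free-air correction = 0.3086 × -26.0 = -8.02 mGal
Free-air anomaly = 979610.54 − 979781.12 + (-8.02) = -178.60 mGal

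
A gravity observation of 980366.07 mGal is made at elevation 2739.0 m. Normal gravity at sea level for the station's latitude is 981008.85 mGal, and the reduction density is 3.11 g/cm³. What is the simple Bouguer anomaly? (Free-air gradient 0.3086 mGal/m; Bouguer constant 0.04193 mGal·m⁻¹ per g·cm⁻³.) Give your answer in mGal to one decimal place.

Free-air correction = 0.3086 × 2739.0 = 845.26 mGal
Free-air anomaly = 980366.07 − 981008.85 + (845.26) = 202.48 mGal
Bouguer slab correction = 0.04193 × 3.11 × 2739.0 = 357.17 mGal
Simple Bouguer anomaly = 202.48 − (357.17) = -154.69 mGal

-154.7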